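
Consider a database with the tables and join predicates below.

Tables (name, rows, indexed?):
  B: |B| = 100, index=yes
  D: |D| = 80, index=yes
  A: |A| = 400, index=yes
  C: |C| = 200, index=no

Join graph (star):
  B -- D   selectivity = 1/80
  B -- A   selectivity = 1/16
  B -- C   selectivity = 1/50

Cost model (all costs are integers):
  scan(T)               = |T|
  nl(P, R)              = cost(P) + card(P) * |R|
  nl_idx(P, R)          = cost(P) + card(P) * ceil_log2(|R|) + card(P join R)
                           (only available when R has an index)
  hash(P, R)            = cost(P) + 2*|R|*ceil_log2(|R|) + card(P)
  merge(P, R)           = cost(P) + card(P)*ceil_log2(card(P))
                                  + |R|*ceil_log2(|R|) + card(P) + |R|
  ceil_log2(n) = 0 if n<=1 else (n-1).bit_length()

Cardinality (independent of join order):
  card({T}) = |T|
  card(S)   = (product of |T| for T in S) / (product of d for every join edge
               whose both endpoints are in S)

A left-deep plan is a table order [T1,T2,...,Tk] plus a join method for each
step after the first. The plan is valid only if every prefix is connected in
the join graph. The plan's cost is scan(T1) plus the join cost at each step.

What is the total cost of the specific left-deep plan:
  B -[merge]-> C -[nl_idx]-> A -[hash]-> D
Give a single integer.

step 1: scan B: cost=100, card=100
step 2: join C via merge
    card(P join C) = 100*200/(50) = 400
    cost = 100 + 100*7 + 200*8 + 100 + 200 = 2700
step 3: join A via nl_idx
    card(P join A) = 400*400/(16) = 10000
    cost = 2700 + 400*9 + 10000 = 16300
step 4: join D via hash
    card(P join D) = 10000*80/(80) = 10000
    cost = 16300 + 2*80*7 + 10000 = 27420

27420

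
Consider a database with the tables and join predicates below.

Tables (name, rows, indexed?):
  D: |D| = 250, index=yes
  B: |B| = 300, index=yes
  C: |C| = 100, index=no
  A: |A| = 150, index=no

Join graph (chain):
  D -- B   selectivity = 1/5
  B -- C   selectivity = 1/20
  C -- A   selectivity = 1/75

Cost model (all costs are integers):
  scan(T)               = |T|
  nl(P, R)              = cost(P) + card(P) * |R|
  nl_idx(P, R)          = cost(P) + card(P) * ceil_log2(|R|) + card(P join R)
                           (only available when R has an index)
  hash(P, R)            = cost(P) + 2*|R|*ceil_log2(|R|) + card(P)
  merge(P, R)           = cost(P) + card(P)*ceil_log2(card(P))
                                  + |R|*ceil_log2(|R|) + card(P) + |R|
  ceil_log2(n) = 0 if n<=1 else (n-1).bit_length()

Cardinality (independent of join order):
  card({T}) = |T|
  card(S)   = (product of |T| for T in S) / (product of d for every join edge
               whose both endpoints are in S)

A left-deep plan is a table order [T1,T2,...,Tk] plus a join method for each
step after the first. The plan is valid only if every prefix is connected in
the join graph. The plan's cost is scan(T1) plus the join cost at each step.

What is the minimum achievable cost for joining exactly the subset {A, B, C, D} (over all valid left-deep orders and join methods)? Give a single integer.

Selinger DP over subsets of {A,B,C,D}:
  {D}: scan cost=250, card=250
  {B}: scan cost=300, card=300
  {C}: scan cost=100, card=100
  {A}: scan cost=150, card=150
  {BD}: card=15000; try (D,hash)→4600, (B,merge)→5500, (D,merge)→5550, (B,hash)→5900, (B,nl_idx)→17500, (D,nl_idx)→17700 …(+2); best=4600 via (D,hash)
  {BC}: card=1500; try (C,hash)→2000, (B,nl_idx)→2500, (B,merge)→3900, (C,merge)→4100, (B,hash)→5600, (B,nl)→30100 …(+1); best=2000 via (C,hash)
  {AC}: card=200; try (C,hash)→1700, (A,merge)→2250, (C,merge)→2300, (A,hash)→2600, (A,nl)→15100, (C,nl)→15150; best=1700 via (C,hash)
  {BCD}: card=75000; try (D,hash)→7500, (C,hash)→21000, (D,merge)→22250, (D,nl_idx)→89000, (C,merge)→230400, (D,nl)→377000 …(+1); best=7500 via (D,hash)
  {ABC}: card=3000; try (A,hash)→5900, (B,merge)→6500, (B,nl_idx)→6500, (B,hash)→7300, (A,merge)→21350, (B,nl)→61700 …(+1); best=5900 via (A,hash)
  {ABCD}: card=150000; try (D,hash)→12900, (D,merge)→47150, (A,hash)→84900, (D,nl_idx)→179900, (D,nl)→755900, (A,merge)→1358850 …(+1); best=12900 via (D,hash)

12900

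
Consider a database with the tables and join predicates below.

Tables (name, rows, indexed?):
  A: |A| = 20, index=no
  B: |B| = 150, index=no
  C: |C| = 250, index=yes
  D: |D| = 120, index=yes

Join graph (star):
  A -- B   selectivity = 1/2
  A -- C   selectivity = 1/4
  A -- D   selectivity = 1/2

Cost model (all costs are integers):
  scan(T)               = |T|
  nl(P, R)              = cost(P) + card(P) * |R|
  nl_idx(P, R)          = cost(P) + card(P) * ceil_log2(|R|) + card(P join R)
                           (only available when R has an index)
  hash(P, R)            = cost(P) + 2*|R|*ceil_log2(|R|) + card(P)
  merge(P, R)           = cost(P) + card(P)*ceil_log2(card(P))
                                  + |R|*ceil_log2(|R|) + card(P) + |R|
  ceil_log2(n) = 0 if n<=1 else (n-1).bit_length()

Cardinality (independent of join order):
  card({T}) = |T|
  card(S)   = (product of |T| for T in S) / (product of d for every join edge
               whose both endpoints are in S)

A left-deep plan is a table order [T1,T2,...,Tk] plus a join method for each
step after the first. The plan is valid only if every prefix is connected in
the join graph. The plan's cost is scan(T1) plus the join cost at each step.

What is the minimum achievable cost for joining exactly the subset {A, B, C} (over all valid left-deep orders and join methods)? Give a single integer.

Selinger DP over subsets of {A,B,C}:
  {A}: scan cost=20, card=20
  {B}: scan cost=150, card=150
  {C}: scan cost=250, card=250
  {AB}: card=1500; try (A,hash)→500, (B,merge)→1490, (A,merge)→1620, (B,hash)→2440, (B,nl)→3020, (A,nl)→3150; best=500 via (A,hash)
  {AC}: card=1250; try (A,hash)→700, (C,nl_idx)→1430, (C,merge)→2390, (A,merge)→2620, (C,hash)→4040, (C,nl)→5020 …(+1); best=700 via (A,hash)
  {ABC}: card=93750; try (B,hash)→4350, (C,hash)→6000, (B,merge)→17050, (C,merge)→20750, (C,nl_idx)→106250, (B,nl)→188200 …(+1); best=4350 via (B,hash)

4350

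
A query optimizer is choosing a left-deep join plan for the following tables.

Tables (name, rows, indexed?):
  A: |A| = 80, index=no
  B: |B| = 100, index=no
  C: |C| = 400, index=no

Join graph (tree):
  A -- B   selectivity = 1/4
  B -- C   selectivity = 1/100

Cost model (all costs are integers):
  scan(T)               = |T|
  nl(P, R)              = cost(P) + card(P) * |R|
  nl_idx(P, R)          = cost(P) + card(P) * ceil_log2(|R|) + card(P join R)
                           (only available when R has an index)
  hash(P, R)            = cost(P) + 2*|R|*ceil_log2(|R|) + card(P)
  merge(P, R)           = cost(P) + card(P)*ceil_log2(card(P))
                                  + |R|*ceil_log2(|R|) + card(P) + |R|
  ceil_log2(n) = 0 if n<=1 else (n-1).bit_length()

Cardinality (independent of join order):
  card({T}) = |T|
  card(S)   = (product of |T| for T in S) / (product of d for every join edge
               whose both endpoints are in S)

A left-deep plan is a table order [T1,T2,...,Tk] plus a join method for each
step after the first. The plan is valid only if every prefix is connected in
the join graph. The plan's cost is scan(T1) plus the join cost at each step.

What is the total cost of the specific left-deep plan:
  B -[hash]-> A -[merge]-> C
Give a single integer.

step 1: scan B: cost=100, card=100
step 2: join A via hash
    card(P join A) = 100*80/(4) = 2000
    cost = 100 + 2*80*7 + 100 = 1320
step 3: join C via merge
    card(P join C) = 2000*400/(100) = 8000
    cost = 1320 + 2000*11 + 400*9 + 2000 + 400 = 29320

29320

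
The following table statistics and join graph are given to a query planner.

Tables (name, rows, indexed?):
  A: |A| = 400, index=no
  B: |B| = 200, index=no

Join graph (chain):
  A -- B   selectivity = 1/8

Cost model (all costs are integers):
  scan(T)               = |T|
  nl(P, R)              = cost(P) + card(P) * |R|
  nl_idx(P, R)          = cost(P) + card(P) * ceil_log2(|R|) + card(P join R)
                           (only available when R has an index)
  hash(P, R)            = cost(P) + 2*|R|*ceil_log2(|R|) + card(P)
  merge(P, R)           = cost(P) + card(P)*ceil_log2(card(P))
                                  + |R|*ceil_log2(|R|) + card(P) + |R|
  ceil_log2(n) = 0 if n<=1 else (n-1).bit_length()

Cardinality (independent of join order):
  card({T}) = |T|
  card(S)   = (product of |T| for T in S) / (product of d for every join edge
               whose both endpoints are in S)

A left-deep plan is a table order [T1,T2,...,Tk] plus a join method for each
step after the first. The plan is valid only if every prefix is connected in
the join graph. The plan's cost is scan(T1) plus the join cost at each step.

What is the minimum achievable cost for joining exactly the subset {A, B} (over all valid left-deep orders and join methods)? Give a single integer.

4000

Selinger DP over subsets of {A,B}:
  {A}: scan cost=400, card=400
  {B}: scan cost=200, card=200
  {AB}: card=10000; try (B,hash)→4000, (A,merge)→6000, (B,merge)→6200, (A,hash)→7600, (A,nl)→80200, (B,nl)→80400; best=4000 via (B,hash)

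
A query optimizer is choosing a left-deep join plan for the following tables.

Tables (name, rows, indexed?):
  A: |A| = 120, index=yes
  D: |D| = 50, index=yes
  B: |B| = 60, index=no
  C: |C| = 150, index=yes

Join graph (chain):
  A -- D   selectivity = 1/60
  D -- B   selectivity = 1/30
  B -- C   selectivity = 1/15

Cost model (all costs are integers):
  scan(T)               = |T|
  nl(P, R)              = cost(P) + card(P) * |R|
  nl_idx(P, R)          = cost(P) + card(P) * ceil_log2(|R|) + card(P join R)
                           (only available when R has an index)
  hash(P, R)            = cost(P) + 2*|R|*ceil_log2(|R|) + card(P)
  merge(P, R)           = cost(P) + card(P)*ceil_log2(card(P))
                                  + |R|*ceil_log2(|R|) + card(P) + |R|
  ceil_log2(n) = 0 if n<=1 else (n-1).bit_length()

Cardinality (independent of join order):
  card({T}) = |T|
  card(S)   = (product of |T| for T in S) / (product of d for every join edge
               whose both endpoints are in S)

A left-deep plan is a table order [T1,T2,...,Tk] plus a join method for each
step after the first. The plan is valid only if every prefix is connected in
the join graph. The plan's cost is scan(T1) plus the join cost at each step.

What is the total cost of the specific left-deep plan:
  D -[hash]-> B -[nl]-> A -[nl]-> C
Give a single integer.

step 1: scan D: cost=50, card=50
step 2: join B via hash
    card(P join B) = 50*60/(30) = 100
    cost = 50 + 2*60*6 + 50 = 820
step 3: join A via nl
    card(P join A) = 100*120/(60) = 200
    cost = 820 + 100*120 = 12820
step 4: join C via nl
    card(P join C) = 200*150/(15) = 2000
    cost = 12820 + 200*150 = 42820

42820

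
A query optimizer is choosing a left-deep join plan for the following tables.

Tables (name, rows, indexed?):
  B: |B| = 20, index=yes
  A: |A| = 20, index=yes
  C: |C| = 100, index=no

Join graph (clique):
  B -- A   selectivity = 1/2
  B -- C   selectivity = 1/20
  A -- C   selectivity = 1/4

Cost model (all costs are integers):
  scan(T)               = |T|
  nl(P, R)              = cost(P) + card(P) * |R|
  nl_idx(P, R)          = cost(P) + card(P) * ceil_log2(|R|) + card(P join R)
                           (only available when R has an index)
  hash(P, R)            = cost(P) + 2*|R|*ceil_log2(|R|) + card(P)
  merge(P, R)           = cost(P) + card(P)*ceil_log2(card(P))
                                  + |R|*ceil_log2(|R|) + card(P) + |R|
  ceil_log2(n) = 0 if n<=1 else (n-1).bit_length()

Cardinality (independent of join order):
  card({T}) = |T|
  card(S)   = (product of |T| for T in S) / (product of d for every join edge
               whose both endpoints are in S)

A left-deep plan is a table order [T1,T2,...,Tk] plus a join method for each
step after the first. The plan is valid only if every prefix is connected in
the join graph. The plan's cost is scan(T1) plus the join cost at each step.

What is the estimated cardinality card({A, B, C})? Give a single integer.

Tables in S: A(20), B(20), C(100)
Edges inside S: B-A(d=2), B-C(d=20), A-C(d=4)
numerator = 20 * 20 * 100 = 40000
denominator = 2 * 20 * 4 = 160
card(S) = 40000 / 160 = 250

250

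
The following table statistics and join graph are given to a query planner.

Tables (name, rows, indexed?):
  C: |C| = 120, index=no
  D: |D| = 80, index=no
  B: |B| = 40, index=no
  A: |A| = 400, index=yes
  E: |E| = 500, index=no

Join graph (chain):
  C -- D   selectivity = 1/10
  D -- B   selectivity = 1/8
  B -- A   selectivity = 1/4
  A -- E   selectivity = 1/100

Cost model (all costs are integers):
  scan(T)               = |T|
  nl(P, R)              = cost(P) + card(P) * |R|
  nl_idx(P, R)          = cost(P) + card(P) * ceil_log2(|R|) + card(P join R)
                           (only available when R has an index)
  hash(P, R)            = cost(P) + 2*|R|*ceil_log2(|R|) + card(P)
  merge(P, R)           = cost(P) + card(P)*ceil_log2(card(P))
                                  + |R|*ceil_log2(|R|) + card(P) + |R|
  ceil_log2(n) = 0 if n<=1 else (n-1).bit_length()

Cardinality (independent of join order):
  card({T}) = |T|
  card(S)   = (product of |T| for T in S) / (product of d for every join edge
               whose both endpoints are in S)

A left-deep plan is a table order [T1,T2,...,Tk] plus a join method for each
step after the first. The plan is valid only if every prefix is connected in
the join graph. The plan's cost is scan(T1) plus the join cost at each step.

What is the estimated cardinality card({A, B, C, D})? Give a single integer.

Tables in S: A(400), B(40), C(120), D(80)
Edges inside S: C-D(d=10), D-B(d=8), B-A(d=4)
numerator = 400 * 40 * 120 * 80 = 153600000
denominator = 10 * 8 * 4 = 320
card(S) = 153600000 / 320 = 480000

480000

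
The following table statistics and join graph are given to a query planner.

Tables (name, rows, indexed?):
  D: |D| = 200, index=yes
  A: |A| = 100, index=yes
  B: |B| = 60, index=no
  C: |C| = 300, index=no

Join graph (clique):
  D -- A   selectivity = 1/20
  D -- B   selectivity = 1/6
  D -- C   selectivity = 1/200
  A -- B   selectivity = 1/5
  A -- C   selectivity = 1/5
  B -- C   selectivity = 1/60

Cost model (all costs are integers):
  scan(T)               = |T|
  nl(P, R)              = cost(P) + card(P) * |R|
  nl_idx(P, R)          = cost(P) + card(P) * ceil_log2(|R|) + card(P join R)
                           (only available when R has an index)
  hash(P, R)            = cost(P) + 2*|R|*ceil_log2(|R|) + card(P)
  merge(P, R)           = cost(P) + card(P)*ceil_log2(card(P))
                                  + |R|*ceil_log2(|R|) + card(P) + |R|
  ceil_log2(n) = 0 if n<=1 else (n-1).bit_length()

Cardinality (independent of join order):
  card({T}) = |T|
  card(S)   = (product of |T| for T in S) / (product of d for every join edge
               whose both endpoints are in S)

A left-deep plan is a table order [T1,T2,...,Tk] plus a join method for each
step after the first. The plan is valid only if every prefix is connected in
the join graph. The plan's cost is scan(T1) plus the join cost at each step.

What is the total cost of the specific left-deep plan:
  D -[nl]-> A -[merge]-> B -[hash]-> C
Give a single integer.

step 1: scan D: cost=200, card=200
step 2: join A via nl
    card(P join A) = 200*100/(20) = 1000
    cost = 200 + 200*100 = 20200
step 3: join B via merge
    card(P join B) = 1000*60/(6*5) = 2000
    cost = 20200 + 1000*10 + 60*6 + 1000 + 60 = 31620
step 4: join C via hash
    card(P join C) = 2000*300/(200*5*60) = 10
    cost = 31620 + 2*300*9 + 2000 = 39020

39020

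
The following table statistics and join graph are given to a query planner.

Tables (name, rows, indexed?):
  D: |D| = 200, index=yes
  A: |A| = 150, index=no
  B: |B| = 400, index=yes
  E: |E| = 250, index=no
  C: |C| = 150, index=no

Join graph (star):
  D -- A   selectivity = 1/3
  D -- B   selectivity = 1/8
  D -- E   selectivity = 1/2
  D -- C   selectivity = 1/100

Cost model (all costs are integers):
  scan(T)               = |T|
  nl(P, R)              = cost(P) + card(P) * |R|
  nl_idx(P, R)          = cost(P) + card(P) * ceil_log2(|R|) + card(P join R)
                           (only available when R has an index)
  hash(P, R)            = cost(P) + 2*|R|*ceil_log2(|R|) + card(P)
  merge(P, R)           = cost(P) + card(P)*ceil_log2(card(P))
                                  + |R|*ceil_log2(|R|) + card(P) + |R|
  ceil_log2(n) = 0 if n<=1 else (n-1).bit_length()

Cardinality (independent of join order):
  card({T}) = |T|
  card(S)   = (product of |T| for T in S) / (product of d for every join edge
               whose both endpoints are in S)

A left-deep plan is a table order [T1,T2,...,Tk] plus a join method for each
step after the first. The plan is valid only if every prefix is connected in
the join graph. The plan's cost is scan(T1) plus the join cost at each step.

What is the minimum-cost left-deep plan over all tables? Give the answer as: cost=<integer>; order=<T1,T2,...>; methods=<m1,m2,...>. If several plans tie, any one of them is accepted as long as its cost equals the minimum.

Selinger DP (subsets sized 1..n):
  {D}: scan cost=200, card=200
  {A}: scan cost=150, card=150
  {B}: scan cost=400, card=400
  {E}: scan cost=250, card=250
  {C}: scan cost=150, card=150
  {AD}: card=10000; try (A,hash)→2800, (D,merge)→3300, (A,merge)→3350, (D,hash)→3500, (D,nl_idx)→11350, (D,nl)→30150 …(+1); best=2800 via (A,hash)
  {BD}: card=10000; try (D,hash)→4000, (B,merge)→6000, (D,merge)→6200, (B,hash)→7600, (B,nl_idx)→12000, (D,nl_idx)→13600 …(+2); best=4000 via (D,hash)
  {DE}: card=25000; try (D,hash)→3700, (E,merge)→4250, (D,merge)→4300, (E,hash)→4400, (D,nl_idx)→27250, (E,nl)→50200 …(+1); best=3700 via (D,hash)
  {CD}: card=300; try (D,nl_idx)→1650, (C,hash)→2800, (D,merge)→3300, (C,merge)→3350, (D,hash)→3500, (D,nl)→30150 …(+1); best=1650 via (D,nl_idx)
  {ABD}: card=500000; try (A,hash)→16400, (B,hash)→20000, (A,merge)→155350, (B,merge)→156800, (B,nl_idx)→592800, (A,nl)→1504000 …(+1); best=16400 via (A,hash)
  {ADE}: card=1250000; try (E,hash)→16800, (A,hash)→31100, (E,merge)→155050, (A,merge)→405050, (E,nl)→2502800, (A,nl)→3753700; best=16800 via (E,hash)
  {ACD}: card=15000; try (A,hash)→4350, (A,merge)→6000, (C,hash)→15200, (A,nl)→46650, (C,merge)→154150, (C,nl)→1502800; best=4350 via (A,hash)
  {BDE}: card=1250000; try (E,hash)→18000, (B,hash)→35900, (E,merge)→156250, (B,merge)→407700, (B,nl_idx)→1478700, (E,nl)→2504000 …(+1); best=18000 via (E,hash)
  {BCD}: card=15000; try (B,merge)→8650, (B,hash)→9150, (C,hash)→16400, (B,nl_idx)→19350, (B,nl)→121650, (C,merge)→155350 …(+1); best=8650 via (B,merge)
  {CDE}: card=37500; try (E,hash)→5950, (E,merge)→6900, (C,hash)→31100, (E,nl)→76650, (C,merge)→405050, (C,nl)→3753700; best=5950 via (E,hash)
  {ABDE}: card=62500000; try (E,hash)→520400, (A,hash)→1270400, (B,hash)→1274000, (E,merge)→10018650, (A,merge)→27519350, (B,merge)→27520800 …(+4); best=520400 via (E,hash)
  {ABCD}: card=750000; try (A,hash)→26050, (B,hash)→26550, (B,merge)→233350, (A,merge)→235000, (C,hash)→518800, (B,nl_idx)→889350 …(+4); best=26050 via (A,hash)
  {ACDE}: card=1875000; try (E,hash)→23350, (A,hash)→45850, (E,merge)→231600, (A,merge)→644800, (C,hash)→1269200, (E,nl)→3754350 …(+3); best=23350 via (E,hash)
  {BCDE}: card=1875000; try (E,hash)→27650, (B,hash)→50650, (E,merge)→235900, (B,merge)→647450, (C,hash)→1270400, (B,nl_idx)→2218450 …(+4); best=27650 via (E,hash)
  {ABCDE}: card=93750000; try (E,hash)→780050, (A,hash)→1905050, (B,hash)→1905550, (E,merge)→15778300, (B,merge)→41277350, (A,merge)→41279000 …(+7); best=780050 via (E,hash)

cost=780050; order=C,D,B,A,E; methods=nl_idx,merge,hash,hash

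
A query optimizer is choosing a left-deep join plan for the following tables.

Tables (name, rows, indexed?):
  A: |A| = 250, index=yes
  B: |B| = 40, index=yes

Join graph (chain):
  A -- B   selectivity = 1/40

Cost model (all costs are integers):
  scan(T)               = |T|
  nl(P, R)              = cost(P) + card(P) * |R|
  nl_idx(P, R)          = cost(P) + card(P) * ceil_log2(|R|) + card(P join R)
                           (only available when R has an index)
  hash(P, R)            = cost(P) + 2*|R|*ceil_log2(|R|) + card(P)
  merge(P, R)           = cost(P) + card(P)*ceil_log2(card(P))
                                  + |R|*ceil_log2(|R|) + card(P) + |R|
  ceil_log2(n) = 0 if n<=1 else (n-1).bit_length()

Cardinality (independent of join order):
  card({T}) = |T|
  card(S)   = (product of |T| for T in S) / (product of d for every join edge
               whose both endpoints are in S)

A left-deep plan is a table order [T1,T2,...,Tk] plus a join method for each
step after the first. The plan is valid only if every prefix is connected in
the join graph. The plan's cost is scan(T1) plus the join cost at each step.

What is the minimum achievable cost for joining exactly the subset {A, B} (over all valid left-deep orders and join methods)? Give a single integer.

Selinger DP over subsets of {A,B}:
  {A}: scan cost=250, card=250
  {B}: scan cost=40, card=40
  {AB}: card=250; try (A,nl_idx)→610, (B,hash)→980, (B,nl_idx)→2000, (A,merge)→2570, (B,merge)→2780, (A,hash)→4080 …(+2); best=610 via (A,nl_idx)

610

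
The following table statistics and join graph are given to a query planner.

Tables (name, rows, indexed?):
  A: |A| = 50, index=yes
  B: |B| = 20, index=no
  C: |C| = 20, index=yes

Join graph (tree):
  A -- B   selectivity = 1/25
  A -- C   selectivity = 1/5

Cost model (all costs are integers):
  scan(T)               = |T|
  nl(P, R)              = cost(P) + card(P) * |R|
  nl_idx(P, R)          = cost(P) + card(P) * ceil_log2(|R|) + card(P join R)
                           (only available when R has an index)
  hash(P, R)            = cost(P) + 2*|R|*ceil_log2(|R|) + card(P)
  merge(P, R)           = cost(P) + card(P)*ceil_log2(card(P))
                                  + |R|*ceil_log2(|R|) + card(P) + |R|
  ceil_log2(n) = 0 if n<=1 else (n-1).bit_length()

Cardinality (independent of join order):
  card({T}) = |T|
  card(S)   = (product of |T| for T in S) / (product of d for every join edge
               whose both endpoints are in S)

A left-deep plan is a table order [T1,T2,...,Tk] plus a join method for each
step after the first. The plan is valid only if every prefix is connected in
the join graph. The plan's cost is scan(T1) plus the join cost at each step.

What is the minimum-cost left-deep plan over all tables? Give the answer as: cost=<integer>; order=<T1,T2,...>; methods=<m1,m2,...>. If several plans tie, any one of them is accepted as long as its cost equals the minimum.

Selinger DP (subsets sized 1..n):
  {A}: scan cost=50, card=50
  {B}: scan cost=20, card=20
  {C}: scan cost=20, card=20
  {AB}: card=40; try (A,nl_idx)→180, (B,hash)→300, (A,merge)→490, (B,merge)→520, (A,hash)→640, (A,nl)→1020 …(+1); best=180 via (A,nl_idx)
  {AC}: card=200; try (C,hash)→300, (A,nl_idx)→340, (A,merge)→490, (C,nl_idx)→500, (C,merge)→520, (A,hash)→640 …(+2); best=300 via (C,hash)
  {ABC}: card=160; try (C,hash)→420, (C,nl_idx)→540, (C,merge)→580, (B,hash)→700, (C,nl)→980, (B,merge)→2220 …(+1); best=420 via (C,hash)

cost=420; order=B,A,C; methods=nl_idx,hash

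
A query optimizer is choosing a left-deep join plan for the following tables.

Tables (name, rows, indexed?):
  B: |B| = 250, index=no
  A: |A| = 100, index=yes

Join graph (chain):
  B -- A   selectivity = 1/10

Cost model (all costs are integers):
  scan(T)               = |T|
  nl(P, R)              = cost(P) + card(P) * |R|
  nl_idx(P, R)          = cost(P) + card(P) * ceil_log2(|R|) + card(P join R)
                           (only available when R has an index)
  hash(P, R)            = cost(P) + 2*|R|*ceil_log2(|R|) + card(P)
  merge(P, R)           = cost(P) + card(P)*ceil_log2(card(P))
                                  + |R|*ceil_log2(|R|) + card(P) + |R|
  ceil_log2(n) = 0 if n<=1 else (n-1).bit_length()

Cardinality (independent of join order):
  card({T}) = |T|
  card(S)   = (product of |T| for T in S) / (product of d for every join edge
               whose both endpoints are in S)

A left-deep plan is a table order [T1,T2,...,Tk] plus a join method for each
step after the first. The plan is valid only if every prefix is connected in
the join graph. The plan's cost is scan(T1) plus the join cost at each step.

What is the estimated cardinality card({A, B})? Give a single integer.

2500

Tables in S: A(100), B(250)
Edges inside S: B-A(d=10)
numerator = 100 * 250 = 25000
denominator = 10 = 10
card(S) = 25000 / 10 = 2500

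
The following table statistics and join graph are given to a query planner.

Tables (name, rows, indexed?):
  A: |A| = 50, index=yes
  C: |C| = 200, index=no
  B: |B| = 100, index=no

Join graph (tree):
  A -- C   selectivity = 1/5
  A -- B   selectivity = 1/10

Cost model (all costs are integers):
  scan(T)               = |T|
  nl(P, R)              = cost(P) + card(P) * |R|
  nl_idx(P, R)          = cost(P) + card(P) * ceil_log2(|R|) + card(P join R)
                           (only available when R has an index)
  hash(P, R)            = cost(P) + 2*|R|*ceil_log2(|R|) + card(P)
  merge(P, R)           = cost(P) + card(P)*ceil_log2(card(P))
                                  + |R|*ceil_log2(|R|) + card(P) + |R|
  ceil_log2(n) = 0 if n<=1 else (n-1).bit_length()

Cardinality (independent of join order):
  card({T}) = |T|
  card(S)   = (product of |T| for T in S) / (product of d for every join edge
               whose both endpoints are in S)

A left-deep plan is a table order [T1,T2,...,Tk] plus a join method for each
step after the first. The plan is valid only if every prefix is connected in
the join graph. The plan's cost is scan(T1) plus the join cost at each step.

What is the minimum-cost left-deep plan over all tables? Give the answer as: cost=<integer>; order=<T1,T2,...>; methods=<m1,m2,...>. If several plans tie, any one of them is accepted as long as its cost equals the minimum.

Selinger DP (subsets sized 1..n):
  {A}: scan cost=50, card=50
  {C}: scan cost=200, card=200
  {B}: scan cost=100, card=100
  {AC}: card=2000; try (A,hash)→1000, (C,merge)→2200, (A,merge)→2350, (C,hash)→3300, (A,nl_idx)→3400, (C,nl)→10050 …(+1); best=1000 via (A,hash)
  {AB}: card=500; try (A,hash)→800, (B,merge)→1200, (A,nl_idx)→1200, (A,merge)→1250, (B,hash)→1500, (B,nl)→5050 …(+1); best=800 via (A,hash)
  {ABC}: card=20000; try (B,hash)→4400, (C,hash)→4500, (C,merge)→7600, (B,merge)→25800, (C,nl)→100800, (B,nl)→201000; best=4400 via (B,hash)

cost=4400; order=C,A,B; methods=hash,hash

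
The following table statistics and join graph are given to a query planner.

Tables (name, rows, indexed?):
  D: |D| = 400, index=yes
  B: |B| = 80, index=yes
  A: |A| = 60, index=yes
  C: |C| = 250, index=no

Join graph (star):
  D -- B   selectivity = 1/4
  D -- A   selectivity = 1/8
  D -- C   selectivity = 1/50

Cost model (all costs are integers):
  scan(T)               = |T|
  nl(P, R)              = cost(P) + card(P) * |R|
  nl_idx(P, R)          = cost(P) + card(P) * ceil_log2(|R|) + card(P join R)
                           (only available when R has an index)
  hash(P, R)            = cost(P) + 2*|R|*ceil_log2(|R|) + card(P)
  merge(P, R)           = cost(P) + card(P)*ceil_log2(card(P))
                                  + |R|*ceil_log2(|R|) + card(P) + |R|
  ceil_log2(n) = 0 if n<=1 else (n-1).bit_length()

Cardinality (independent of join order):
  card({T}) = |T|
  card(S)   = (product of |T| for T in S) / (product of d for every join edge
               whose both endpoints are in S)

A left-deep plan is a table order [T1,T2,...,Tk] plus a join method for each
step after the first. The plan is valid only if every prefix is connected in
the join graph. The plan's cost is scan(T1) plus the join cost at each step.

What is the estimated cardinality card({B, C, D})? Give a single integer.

40000

Tables in S: B(80), C(250), D(400)
Edges inside S: D-B(d=4), D-C(d=50)
numerator = 80 * 250 * 400 = 8000000
denominator = 4 * 50 = 200
card(S) = 8000000 / 200 = 40000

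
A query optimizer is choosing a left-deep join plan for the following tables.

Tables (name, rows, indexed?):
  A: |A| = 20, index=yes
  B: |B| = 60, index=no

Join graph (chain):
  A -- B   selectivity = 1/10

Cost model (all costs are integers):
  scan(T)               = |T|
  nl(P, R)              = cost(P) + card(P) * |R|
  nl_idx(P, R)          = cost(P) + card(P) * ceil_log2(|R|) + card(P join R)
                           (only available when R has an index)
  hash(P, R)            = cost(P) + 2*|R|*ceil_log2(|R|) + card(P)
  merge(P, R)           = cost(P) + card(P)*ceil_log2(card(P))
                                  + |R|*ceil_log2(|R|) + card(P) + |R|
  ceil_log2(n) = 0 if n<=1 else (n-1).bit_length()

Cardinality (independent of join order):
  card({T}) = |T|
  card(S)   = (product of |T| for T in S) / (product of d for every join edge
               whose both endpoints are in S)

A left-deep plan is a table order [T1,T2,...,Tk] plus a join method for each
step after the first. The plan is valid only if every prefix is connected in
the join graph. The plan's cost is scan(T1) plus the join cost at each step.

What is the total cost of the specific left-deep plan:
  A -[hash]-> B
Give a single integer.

760

step 1: scan A: cost=20, card=20
step 2: join B via hash
    card(P join B) = 20*60/(10) = 120
    cost = 20 + 2*60*6 + 20 = 760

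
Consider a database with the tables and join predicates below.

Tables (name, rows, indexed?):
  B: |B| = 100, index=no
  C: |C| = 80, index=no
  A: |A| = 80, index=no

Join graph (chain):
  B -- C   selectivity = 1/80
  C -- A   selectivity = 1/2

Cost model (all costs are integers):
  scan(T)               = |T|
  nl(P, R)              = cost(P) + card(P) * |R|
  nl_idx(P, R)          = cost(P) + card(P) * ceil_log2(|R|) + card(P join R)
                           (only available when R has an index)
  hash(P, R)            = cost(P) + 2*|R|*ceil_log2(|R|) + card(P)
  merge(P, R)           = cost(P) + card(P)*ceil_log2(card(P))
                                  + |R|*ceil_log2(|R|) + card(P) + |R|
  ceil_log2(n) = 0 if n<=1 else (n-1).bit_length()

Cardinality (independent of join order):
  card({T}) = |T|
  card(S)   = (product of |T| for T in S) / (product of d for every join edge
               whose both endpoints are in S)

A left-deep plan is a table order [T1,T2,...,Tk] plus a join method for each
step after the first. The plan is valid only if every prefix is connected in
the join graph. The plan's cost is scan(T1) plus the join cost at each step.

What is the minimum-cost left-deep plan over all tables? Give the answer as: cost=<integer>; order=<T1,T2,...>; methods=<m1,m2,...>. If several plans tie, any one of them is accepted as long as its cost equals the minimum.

Selinger DP (subsets sized 1..n):
  {B}: scan cost=100, card=100
  {C}: scan cost=80, card=80
  {A}: scan cost=80, card=80
  {BC}: card=100; try (C,hash)→1320, (B,merge)→1520, (C,merge)→1540, (B,hash)→1560, (B,nl)→8080, (C,nl)→8100; best=1320 via (C,hash)
  {AC}: card=3200; try (C,hash)→1280, (A,hash)→1280, (C,merge)→1360, (A,merge)→1360, (C,nl)→6480, (A,nl)→6480; best=1280 via (C,hash)
  {ABC}: card=4000; try (A,hash)→2540, (A,merge)→2760, (B,hash)→5880, (A,nl)→9320, (B,merge)→43680, (B,nl)→321280; best=2540 via (A,hash)

cost=2540; order=B,C,A; methods=hash,hash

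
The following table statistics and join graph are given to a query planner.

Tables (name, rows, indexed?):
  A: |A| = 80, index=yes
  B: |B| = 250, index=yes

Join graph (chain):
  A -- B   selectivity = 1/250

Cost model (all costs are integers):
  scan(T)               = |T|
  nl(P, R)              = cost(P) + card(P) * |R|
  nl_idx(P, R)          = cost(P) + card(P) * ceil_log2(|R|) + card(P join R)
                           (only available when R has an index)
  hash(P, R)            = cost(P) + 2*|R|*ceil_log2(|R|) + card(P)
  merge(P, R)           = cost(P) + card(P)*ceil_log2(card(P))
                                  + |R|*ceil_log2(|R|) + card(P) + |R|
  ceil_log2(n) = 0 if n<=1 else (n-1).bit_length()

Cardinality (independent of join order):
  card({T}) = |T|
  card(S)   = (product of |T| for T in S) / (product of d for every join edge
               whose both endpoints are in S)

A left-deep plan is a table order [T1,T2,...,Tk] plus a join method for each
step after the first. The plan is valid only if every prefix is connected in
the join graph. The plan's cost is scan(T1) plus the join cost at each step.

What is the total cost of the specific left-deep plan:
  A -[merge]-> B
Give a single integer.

step 1: scan A: cost=80, card=80
step 2: join B via merge
    card(P join B) = 80*250/(250) = 80
    cost = 80 + 80*7 + 250*8 + 80 + 250 = 2970

2970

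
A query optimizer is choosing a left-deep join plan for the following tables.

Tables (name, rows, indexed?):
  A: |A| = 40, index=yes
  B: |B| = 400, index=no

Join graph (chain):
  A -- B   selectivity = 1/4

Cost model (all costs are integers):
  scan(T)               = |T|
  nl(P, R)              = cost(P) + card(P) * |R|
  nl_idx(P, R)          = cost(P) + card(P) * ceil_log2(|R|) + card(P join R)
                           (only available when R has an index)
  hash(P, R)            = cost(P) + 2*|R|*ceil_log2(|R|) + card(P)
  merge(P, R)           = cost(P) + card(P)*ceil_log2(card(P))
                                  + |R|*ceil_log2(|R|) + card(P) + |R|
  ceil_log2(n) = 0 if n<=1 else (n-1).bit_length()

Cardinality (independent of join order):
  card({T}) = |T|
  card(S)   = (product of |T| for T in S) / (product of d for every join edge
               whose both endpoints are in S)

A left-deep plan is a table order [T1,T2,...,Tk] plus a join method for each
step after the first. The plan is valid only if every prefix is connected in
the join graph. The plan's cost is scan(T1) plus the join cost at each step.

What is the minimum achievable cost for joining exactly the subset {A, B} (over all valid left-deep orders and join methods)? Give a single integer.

1280

Selinger DP over subsets of {A,B}:
  {A}: scan cost=40, card=40
  {B}: scan cost=400, card=400
  {AB}: card=4000; try (A,hash)→1280, (B,merge)→4320, (A,merge)→4680, (A,nl_idx)→6800, (B,hash)→7280, (B,nl)→16040 …(+1); best=1280 via (A,hash)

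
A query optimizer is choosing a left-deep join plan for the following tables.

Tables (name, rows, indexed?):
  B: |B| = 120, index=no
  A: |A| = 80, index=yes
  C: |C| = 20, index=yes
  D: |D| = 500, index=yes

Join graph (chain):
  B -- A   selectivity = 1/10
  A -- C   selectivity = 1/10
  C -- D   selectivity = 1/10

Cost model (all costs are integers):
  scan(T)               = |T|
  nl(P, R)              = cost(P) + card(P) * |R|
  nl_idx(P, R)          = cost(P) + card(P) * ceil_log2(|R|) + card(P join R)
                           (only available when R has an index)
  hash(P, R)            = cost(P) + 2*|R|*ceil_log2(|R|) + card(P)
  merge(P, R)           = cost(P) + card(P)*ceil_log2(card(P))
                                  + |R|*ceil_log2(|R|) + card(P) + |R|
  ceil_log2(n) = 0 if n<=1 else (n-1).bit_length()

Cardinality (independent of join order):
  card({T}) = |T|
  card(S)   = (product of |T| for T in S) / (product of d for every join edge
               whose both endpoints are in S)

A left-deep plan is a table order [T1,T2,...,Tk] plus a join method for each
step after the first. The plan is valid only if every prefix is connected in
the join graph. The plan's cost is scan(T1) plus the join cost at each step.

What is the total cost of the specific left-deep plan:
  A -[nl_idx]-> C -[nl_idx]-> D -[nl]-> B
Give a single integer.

970080

step 1: scan A: cost=80, card=80
step 2: join C via nl_idx
    card(P join C) = 80*20/(10) = 160
    cost = 80 + 80*5 + 160 = 640
step 3: join D via nl_idx
    card(P join D) = 160*500/(10) = 8000
    cost = 640 + 160*9 + 8000 = 10080
step 4: join B via nl
    card(P join B) = 8000*120/(10) = 96000
    cost = 10080 + 8000*120 = 970080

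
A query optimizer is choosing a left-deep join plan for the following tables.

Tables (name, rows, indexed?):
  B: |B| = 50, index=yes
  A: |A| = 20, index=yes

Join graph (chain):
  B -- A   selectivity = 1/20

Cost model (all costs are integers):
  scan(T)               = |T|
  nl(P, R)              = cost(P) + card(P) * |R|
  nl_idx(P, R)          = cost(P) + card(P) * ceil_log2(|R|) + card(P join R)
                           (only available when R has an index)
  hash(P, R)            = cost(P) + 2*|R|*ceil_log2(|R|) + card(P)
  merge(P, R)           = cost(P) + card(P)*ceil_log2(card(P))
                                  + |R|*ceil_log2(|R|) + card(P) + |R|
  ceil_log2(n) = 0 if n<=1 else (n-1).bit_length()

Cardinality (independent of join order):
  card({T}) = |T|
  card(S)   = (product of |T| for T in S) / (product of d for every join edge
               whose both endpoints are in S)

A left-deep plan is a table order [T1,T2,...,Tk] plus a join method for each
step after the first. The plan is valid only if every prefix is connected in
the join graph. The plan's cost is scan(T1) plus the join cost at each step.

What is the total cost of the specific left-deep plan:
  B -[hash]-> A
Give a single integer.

step 1: scan B: cost=50, card=50
step 2: join A via hash
    card(P join A) = 50*20/(20) = 50
    cost = 50 + 2*20*5 + 50 = 300

300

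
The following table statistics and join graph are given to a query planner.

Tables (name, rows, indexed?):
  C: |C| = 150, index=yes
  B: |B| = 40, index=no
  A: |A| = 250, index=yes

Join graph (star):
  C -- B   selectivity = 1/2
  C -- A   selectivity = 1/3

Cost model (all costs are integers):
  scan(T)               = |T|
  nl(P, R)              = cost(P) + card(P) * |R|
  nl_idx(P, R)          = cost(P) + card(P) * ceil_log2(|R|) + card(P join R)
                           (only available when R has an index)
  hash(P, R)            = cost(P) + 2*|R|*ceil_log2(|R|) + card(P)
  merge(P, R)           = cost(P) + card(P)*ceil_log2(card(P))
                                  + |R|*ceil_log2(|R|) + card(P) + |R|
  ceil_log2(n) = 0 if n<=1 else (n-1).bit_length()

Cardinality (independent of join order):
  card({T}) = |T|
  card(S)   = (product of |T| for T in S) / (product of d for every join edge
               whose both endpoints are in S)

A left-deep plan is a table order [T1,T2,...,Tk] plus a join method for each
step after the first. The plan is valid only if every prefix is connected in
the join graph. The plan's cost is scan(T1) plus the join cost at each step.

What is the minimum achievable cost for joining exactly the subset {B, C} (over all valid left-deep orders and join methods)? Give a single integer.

Selinger DP over subsets of {B,C}:
  {C}: scan cost=150, card=150
  {B}: scan cost=40, card=40
  {BC}: card=3000; try (B,hash)→780, (C,merge)→1670, (B,merge)→1780, (C,hash)→2480, (C,nl_idx)→3360, (C,nl)→6040 …(+1); best=780 via (B,hash)

780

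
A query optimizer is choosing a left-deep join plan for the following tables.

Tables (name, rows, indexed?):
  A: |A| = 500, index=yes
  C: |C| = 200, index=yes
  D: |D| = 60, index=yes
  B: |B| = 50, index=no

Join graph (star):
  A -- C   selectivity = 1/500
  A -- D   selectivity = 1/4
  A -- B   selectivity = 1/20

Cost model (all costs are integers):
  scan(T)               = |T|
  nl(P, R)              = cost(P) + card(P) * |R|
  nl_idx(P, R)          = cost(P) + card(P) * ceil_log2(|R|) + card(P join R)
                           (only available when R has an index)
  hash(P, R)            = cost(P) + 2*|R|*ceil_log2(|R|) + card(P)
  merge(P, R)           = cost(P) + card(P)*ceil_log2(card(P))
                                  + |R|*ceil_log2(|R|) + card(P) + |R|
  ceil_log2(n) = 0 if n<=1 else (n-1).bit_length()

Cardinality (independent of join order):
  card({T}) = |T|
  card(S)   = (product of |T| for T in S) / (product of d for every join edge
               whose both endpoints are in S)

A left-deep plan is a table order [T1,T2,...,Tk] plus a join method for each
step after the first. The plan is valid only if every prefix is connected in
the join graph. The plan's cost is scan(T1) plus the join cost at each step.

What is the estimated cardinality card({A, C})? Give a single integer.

200

Tables in S: A(500), C(200)
Edges inside S: A-C(d=500)
numerator = 500 * 200 = 100000
denominator = 500 = 500
card(S) = 100000 / 500 = 200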